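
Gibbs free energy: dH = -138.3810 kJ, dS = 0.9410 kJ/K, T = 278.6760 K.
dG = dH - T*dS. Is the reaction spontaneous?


T*dS = 278.6760 * 0.9410 = 262.2341 kJ
dG = -138.3810 - 262.2341 = -400.6151 kJ (spontaneous)

dG = -400.6151 kJ, spontaneous


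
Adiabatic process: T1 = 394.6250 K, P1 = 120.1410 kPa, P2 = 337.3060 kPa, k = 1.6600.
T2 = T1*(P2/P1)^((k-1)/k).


(k-1)/k = 0.3976
(P2/P1)^exp = 1.5075
T2 = 394.6250 * 1.5075 = 594.8910 K

594.8910 K


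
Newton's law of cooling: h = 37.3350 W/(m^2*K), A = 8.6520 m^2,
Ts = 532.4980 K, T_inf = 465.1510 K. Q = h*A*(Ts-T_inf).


dT = 67.3470 K
Q = 37.3350 * 8.6520 * 67.3470 = 21754.5909 W

21754.5909 W


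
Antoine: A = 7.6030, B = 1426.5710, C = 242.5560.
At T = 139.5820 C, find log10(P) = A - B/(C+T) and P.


C+T = 382.1380
B/(C+T) = 3.7331
log10(P) = 7.6030 - 3.7331 = 3.8699
P = 10^3.8699 = 7410.8762 mmHg

7410.8762 mmHg


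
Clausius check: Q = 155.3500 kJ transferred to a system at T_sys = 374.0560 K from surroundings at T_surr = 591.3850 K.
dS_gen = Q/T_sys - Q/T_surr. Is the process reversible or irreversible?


dS_sys = 155.3500/374.0560 = 0.4153 kJ/K
dS_surr = -155.3500/591.3850 = -0.2627 kJ/K
dS_gen = 0.4153 - 0.2627 = 0.1526 kJ/K (irreversible)

dS_gen = 0.1526 kJ/K, irreversible


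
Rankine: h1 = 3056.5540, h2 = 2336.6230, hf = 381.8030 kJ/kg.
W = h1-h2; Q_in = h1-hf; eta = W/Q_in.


W = 719.9310 kJ/kg
Q_in = 2674.7510 kJ/kg
eta = 0.2692 = 26.9158%

eta = 26.9158%


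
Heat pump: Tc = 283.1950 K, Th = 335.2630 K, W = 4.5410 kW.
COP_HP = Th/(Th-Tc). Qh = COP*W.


COP = 335.2630 / 52.0680 = 6.4389
Qh = 6.4389 * 4.5410 = 29.2393 kW

COP = 6.4389, Qh = 29.2393 kW


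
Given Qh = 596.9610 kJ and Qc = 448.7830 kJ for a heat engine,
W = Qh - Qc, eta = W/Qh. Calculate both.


W = 596.9610 - 448.7830 = 148.1780 kJ
eta = 148.1780 / 596.9610 = 0.2482 = 24.8221%

W = 148.1780 kJ, eta = 24.8221%


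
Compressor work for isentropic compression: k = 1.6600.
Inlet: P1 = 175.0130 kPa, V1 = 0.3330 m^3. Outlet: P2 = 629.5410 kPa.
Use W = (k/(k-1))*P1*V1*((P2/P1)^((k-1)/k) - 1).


(k-1)/k = 0.3976
(P2/P1)^exp = 1.6636
W = 2.5152 * 175.0130 * 0.3330 * (1.6636 - 1) = 97.2674 kJ

97.2674 kJ


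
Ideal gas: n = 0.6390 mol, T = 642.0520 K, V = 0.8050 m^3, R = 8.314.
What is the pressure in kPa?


P = nRT/V = 0.6390 * 8.314 * 642.0520 / 0.8050
= 3410.9950 / 0.8050 = 4237.2609 Pa = 4.2373 kPa

4.2373 kPa


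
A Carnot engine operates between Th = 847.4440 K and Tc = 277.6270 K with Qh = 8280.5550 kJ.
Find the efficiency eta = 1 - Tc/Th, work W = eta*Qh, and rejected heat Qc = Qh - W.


eta = 1 - 277.6270/847.4440 = 0.6724
W = 0.6724 * 8280.5550 = 5567.8027 kJ
Qc = 8280.5550 - 5567.8027 = 2712.7523 kJ

eta = 67.2395%, W = 5567.8027 kJ, Qc = 2712.7523 kJ


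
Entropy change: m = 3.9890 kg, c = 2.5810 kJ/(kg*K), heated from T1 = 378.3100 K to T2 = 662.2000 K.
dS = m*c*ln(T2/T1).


T2/T1 = 1.7504
ln(T2/T1) = 0.5599
dS = 3.9890 * 2.5810 * 0.5599 = 5.7640 kJ/K

5.7640 kJ/K


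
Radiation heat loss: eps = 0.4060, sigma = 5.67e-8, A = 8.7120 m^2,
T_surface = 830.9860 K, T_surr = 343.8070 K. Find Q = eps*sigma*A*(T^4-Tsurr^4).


T^4 = 4.7684e+11
Tsurr^4 = 1.3972e+10
Q = 0.4060 * 5.67e-8 * 8.7120 * 4.6287e+11 = 92829.5664 W

92829.5664 W


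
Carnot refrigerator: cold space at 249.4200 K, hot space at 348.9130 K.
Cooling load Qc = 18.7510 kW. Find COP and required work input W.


COP = 249.4200 / 99.4930 = 2.5069
W = 18.7510 / 2.5069 = 7.4797 kW

COP = 2.5069, W = 7.4797 kW


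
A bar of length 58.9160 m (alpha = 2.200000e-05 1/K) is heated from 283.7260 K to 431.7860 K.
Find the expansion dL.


dT = 148.0600 K
dL = 2.200000e-05 * 58.9160 * 148.0600 = 0.191908 m
L_final = 59.107908 m

dL = 0.191908 m


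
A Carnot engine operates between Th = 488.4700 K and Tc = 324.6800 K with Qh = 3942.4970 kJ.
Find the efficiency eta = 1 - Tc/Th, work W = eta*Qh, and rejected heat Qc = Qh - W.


eta = 1 - 324.6800/488.4700 = 0.3353
W = 0.3353 * 3942.4970 = 1321.9677 kJ
Qc = 3942.4970 - 1321.9677 = 2620.5293 kJ

eta = 33.5312%, W = 1321.9677 kJ, Qc = 2620.5293 kJ


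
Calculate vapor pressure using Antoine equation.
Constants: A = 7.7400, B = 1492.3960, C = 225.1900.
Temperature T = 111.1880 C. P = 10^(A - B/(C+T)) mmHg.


C+T = 336.3780
B/(C+T) = 4.4367
log10(P) = 7.7400 - 4.4367 = 3.3033
P = 10^3.3033 = 2010.6500 mmHg

2010.6500 mmHg


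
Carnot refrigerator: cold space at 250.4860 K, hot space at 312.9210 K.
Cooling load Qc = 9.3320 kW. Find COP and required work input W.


COP = 250.4860 / 62.4350 = 4.0119
W = 9.3320 / 4.0119 = 2.3261 kW

COP = 4.0119, W = 2.3261 kW


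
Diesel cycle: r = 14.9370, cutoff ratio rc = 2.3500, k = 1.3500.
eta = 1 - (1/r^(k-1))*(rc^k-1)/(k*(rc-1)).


r^(k-1) = 2.5763
rc^k = 3.1691
eta = 0.5380 = 53.8015%

53.8015%


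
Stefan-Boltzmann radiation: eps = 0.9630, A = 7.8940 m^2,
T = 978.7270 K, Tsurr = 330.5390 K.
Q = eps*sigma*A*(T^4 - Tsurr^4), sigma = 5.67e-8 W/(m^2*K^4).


T^4 = 9.1758e+11
Tsurr^4 = 1.1937e+10
Q = 0.9630 * 5.67e-8 * 7.8940 * 9.0565e+11 = 390360.5573 W

390360.5573 W


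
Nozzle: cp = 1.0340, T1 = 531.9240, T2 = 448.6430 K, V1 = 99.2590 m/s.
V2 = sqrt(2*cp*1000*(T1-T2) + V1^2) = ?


dT = 83.2810 K
2*cp*1000*dT = 172225.1080
V1^2 = 9852.3491
V2 = sqrt(182077.4571) = 426.7054 m/s

426.7054 m/s


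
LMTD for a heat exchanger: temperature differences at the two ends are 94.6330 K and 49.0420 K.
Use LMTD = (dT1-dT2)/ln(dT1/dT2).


dT1/dT2 = 1.9296
ln(dT1/dT2) = 0.6573
LMTD = 45.5910 / 0.6573 = 69.3579 K

69.3579 K


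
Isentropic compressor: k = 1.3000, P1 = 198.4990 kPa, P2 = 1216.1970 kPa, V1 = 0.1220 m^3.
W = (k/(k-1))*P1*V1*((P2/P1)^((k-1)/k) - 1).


(k-1)/k = 0.2308
(P2/P1)^exp = 1.5194
W = 4.3333 * 198.4990 * 0.1220 * (1.5194 - 1) = 54.5057 kJ

54.5057 kJ


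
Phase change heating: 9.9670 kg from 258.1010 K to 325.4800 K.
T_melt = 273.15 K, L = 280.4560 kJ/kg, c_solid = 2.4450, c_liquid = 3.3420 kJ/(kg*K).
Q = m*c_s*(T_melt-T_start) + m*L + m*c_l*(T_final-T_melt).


Q1 (sensible, solid) = 9.9670 * 2.4450 * 15.0490 = 366.7338 kJ
Q2 (latent) = 9.9670 * 280.4560 = 2795.3050 kJ
Q3 (sensible, liquid) = 9.9670 * 3.3420 * 52.3300 = 1743.0973 kJ
Q_total = 4905.1361 kJ

4905.1361 kJ


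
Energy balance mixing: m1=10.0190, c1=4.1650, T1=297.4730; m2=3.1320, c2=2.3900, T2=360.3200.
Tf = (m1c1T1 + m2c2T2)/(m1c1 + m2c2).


num = 15110.4591
den = 49.2146
Tf = 307.0319 K

307.0319 K


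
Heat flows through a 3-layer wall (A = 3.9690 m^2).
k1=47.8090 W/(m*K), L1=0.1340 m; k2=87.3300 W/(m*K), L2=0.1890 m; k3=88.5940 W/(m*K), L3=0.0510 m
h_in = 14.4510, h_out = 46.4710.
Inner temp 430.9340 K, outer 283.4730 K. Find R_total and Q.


R_conv_in = 1/(14.4510*3.9690) = 0.0174
R_1 = 0.1340/(47.8090*3.9690) = 0.0007
R_2 = 0.1890/(87.3300*3.9690) = 0.0005
R_3 = 0.0510/(88.5940*3.9690) = 0.0001
R_conv_out = 1/(46.4710*3.9690) = 0.0054
R_total = 0.0243 K/W
Q = 147.4610 / 0.0243 = 6080.0704 W

R_total = 0.0243 K/W, Q = 6080.0704 W


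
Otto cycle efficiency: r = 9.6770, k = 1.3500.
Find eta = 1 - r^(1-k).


r^(k-1) = 2.2131
eta = 1 - 1/2.2131 = 0.5482 = 54.8154%

54.8154%


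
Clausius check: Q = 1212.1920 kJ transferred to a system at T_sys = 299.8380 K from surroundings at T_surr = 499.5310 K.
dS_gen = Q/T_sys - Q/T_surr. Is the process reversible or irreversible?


dS_sys = 1212.1920/299.8380 = 4.0428 kJ/K
dS_surr = -1212.1920/499.5310 = -2.4267 kJ/K
dS_gen = 4.0428 - 2.4267 = 1.6162 kJ/K (irreversible)

dS_gen = 1.6162 kJ/K, irreversible


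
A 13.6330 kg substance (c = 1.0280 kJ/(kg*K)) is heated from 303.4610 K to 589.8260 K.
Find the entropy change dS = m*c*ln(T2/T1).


T2/T1 = 1.9437
ln(T2/T1) = 0.6646
dS = 13.6330 * 1.0280 * 0.6646 = 9.3138 kJ/K

9.3138 kJ/K


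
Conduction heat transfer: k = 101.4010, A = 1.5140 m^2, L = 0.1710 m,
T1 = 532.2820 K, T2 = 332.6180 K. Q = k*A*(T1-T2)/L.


dT = 199.6640 K
Q = 101.4010 * 1.5140 * 199.6640 / 0.1710 = 179255.2030 W

179255.2030 W


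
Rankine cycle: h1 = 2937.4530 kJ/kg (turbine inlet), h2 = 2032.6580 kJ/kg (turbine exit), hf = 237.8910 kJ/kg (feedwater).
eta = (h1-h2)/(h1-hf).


W = 904.7950 kJ/kg
Q_in = 2699.5620 kJ/kg
eta = 0.3352 = 33.5164%

eta = 33.5164%


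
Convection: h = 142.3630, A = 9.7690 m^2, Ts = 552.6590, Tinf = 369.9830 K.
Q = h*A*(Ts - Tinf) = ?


dT = 182.6760 K
Q = 142.3630 * 9.7690 * 182.6760 = 254055.5778 W

254055.5778 W


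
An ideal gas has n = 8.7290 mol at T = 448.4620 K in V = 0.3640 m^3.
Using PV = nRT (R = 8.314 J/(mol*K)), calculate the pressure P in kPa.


P = nRT/V = 8.7290 * 8.314 * 448.4620 / 0.3640
= 32546.1906 / 0.3640 = 89412.6115 Pa = 89.4126 kPa

89.4126 kPa


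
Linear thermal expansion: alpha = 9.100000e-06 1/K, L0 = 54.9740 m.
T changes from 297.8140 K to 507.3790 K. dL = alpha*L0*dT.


dT = 209.5650 K
dL = 9.100000e-06 * 54.9740 * 209.5650 = 0.104838 m
L_final = 55.078838 m

dL = 0.104838 m


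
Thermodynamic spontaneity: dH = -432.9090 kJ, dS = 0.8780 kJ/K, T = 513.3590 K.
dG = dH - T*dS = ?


T*dS = 513.3590 * 0.8780 = 450.7292 kJ
dG = -432.9090 - 450.7292 = -883.6382 kJ (spontaneous)

dG = -883.6382 kJ, spontaneous


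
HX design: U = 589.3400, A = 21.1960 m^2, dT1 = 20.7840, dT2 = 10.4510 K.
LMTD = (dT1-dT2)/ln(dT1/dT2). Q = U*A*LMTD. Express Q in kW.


LMTD = 15.0301 K
Q = 589.3400 * 21.1960 * 15.0301 = 187751.1179 W = 187.7511 kW

187.7511 kW


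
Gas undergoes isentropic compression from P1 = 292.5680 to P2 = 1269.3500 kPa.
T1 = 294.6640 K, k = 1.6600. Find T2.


(k-1)/k = 0.3976
(P2/P1)^exp = 1.7923
T2 = 294.6640 * 1.7923 = 528.1206 K

528.1206 K


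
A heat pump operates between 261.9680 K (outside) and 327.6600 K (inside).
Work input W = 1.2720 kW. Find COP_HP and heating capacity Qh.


COP = 327.6600 / 65.6920 = 4.9878
Qh = 4.9878 * 1.2720 = 6.3445 kW

COP = 4.9878, Qh = 6.3445 kW


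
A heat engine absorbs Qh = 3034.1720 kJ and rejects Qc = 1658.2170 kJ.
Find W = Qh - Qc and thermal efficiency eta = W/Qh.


W = 3034.1720 - 1658.2170 = 1375.9550 kJ
eta = 1375.9550 / 3034.1720 = 0.4535 = 45.3486%

W = 1375.9550 kJ, eta = 45.3486%


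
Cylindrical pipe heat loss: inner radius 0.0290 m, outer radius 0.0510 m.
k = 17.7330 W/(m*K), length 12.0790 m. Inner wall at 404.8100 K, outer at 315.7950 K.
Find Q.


dT = 89.0150 K
ln(ro/ri) = 0.5645
Q = 2*pi*17.7330*12.0790*89.0150 / 0.5645 = 212211.7299 W

212211.7299 W


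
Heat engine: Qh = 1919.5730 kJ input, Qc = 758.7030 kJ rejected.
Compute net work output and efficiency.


W = 1919.5730 - 758.7030 = 1160.8700 kJ
eta = 1160.8700 / 1919.5730 = 0.6048 = 60.4754%

W = 1160.8700 kJ, eta = 60.4754%


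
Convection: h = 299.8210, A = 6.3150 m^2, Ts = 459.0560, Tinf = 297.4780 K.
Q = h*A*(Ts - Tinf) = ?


dT = 161.5780 K
Q = 299.8210 * 6.3150 * 161.5780 = 305926.8757 W

305926.8757 W


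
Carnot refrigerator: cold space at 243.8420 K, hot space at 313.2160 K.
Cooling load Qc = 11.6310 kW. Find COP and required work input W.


COP = 243.8420 / 69.3740 = 3.5149
W = 11.6310 / 3.5149 = 3.3091 kW

COP = 3.5149, W = 3.3091 kW


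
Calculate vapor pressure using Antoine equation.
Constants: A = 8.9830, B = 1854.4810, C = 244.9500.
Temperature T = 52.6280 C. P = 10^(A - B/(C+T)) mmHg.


C+T = 297.5780
B/(C+T) = 6.2319
log10(P) = 8.9830 - 6.2319 = 2.7511
P = 10^2.7511 = 563.7471 mmHg

563.7471 mmHg


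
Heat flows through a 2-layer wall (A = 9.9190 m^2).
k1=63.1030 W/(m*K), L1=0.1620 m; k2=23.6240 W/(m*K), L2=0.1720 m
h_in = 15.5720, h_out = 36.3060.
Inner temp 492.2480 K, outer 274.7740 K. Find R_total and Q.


R_conv_in = 1/(15.5720*9.9190) = 0.0065
R_1 = 0.1620/(63.1030*9.9190) = 0.0003
R_2 = 0.1720/(23.6240*9.9190) = 0.0007
R_conv_out = 1/(36.3060*9.9190) = 0.0028
R_total = 0.0102 K/W
Q = 217.4740 / 0.0102 = 21229.5676 W

R_total = 0.0102 K/W, Q = 21229.5676 W


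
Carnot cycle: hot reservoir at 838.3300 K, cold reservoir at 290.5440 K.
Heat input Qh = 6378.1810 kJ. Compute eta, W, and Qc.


eta = 1 - 290.5440/838.3300 = 0.6534
W = 0.6534 * 6378.1810 = 4167.6646 kJ
Qc = 6378.1810 - 4167.6646 = 2210.5164 kJ

eta = 65.3425%, W = 4167.6646 kJ, Qc = 2210.5164 kJ


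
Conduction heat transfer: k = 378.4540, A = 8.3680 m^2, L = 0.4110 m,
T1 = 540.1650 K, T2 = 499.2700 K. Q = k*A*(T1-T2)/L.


dT = 40.8950 K
Q = 378.4540 * 8.3680 * 40.8950 / 0.4110 = 315110.7083 W

315110.7083 W


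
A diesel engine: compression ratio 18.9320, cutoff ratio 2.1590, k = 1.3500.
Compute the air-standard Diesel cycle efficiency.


r^(k-1) = 2.7991
rc^k = 2.8264
eta = 0.5830 = 58.2966%

58.2966%


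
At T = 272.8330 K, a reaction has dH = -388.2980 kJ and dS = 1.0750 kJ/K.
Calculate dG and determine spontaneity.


T*dS = 272.8330 * 1.0750 = 293.2955 kJ
dG = -388.2980 - 293.2955 = -681.5935 kJ (spontaneous)

dG = -681.5935 kJ, spontaneous


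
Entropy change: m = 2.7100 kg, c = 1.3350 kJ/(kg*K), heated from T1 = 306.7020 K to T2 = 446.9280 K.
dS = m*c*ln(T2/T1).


T2/T1 = 1.4572
ln(T2/T1) = 0.3765
dS = 2.7100 * 1.3350 * 0.3765 = 1.3622 kJ/K

1.3622 kJ/K


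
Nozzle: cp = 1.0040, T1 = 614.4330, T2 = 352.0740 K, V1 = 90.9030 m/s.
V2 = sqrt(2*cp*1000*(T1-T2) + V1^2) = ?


dT = 262.3590 K
2*cp*1000*dT = 526816.8720
V1^2 = 8263.3554
V2 = sqrt(535080.2274) = 731.4918 m/s

731.4918 m/s


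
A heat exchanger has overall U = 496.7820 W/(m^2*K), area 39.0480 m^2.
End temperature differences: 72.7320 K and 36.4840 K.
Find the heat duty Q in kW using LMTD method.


LMTD = 52.5404 K
Q = 496.7820 * 39.0480 * 52.5404 = 1019196.0651 W = 1019.1961 kW

1019.1961 kW


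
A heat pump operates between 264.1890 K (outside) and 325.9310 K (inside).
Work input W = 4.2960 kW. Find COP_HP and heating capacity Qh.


COP = 325.9310 / 61.7420 = 5.2789
Qh = 5.2789 * 4.2960 = 22.6782 kW

COP = 5.2789, Qh = 22.6782 kW


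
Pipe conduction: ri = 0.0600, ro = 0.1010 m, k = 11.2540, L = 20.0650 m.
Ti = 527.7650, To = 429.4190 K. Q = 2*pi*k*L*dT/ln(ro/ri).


dT = 98.3460 K
ln(ro/ri) = 0.5208
Q = 2*pi*11.2540*20.0650*98.3460 / 0.5208 = 267936.4015 W

267936.4015 W


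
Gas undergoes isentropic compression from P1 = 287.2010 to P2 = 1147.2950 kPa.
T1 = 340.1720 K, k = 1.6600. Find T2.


(k-1)/k = 0.3976
(P2/P1)^exp = 1.7344
T2 = 340.1720 * 1.7344 = 589.9903 K

589.9903 K


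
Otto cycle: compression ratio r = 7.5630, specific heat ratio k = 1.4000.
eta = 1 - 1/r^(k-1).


r^(k-1) = 2.2464
eta = 1 - 1/2.2464 = 0.5548 = 55.4834%

55.4834%


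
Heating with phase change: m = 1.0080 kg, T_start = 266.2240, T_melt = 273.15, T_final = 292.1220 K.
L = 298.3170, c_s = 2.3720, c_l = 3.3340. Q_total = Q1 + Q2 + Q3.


Q1 (sensible, solid) = 1.0080 * 2.3720 * 6.9260 = 16.5599 kJ
Q2 (latent) = 1.0080 * 298.3170 = 300.7035 kJ
Q3 (sensible, liquid) = 1.0080 * 3.3340 * 18.9720 = 63.7587 kJ
Q_total = 381.0221 kJ

381.0221 kJ


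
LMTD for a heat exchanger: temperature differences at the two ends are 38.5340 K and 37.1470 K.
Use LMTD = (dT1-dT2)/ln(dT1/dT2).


dT1/dT2 = 1.0373
ln(dT1/dT2) = 0.0367
LMTD = 1.3870 / 0.0367 = 37.8363 K

37.8363 K


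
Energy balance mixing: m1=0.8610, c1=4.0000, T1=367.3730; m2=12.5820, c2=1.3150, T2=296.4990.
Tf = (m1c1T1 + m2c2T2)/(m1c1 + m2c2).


num = 6170.9064
den = 19.9893
Tf = 308.7100 K

308.7100 K


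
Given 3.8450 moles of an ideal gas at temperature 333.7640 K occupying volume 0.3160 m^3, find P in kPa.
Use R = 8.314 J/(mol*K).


P = nRT/V = 3.8450 * 8.314 * 333.7640 / 0.3160
= 10669.5439 / 0.3160 = 33764.3795 Pa = 33.7644 kPa

33.7644 kPa


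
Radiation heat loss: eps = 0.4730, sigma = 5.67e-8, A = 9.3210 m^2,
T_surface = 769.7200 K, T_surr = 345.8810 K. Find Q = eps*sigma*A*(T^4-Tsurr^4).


T^4 = 3.5102e+11
Tsurr^4 = 1.4312e+10
Q = 0.4730 * 5.67e-8 * 9.3210 * 3.3671e+11 = 84170.3351 W

84170.3351 W


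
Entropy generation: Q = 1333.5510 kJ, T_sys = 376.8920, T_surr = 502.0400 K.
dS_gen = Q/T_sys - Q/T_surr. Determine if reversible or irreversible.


dS_sys = 1333.5510/376.8920 = 3.5383 kJ/K
dS_surr = -1333.5510/502.0400 = -2.6563 kJ/K
dS_gen = 3.5383 - 2.6563 = 0.8820 kJ/K (irreversible)

dS_gen = 0.8820 kJ/K, irreversible


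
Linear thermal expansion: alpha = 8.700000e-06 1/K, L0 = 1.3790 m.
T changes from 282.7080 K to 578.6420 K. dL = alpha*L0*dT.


dT = 295.9340 K
dL = 8.700000e-06 * 1.3790 * 295.9340 = 0.003550 m
L_final = 1.382550 m

dL = 0.003550 m


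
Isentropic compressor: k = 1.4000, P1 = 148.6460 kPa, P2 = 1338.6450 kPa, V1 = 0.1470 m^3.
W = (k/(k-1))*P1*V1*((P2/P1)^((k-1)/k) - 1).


(k-1)/k = 0.2857
(P2/P1)^exp = 1.8738
W = 3.5000 * 148.6460 * 0.1470 * (1.8738 - 1) = 66.8250 kJ

66.8250 kJ


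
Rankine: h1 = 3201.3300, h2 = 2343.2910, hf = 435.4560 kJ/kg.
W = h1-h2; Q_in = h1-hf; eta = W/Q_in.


W = 858.0390 kJ/kg
Q_in = 2765.8740 kJ/kg
eta = 0.3102 = 31.0223%

eta = 31.0223%


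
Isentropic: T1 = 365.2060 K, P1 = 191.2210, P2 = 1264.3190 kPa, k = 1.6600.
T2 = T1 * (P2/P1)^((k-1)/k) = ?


(k-1)/k = 0.3976
(P2/P1)^exp = 2.1191
T2 = 365.2060 * 2.1191 = 773.9086 K

773.9086 K


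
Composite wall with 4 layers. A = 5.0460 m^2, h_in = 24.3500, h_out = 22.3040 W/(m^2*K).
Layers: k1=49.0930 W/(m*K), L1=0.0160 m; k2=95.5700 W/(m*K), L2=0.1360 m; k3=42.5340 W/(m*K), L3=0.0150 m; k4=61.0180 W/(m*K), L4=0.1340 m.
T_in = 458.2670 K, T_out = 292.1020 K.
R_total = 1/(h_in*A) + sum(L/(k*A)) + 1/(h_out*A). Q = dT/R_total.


R_conv_in = 1/(24.3500*5.0460) = 0.0081
R_1 = 0.0160/(49.0930*5.0460) = 6.4588e-05
R_2 = 0.1360/(95.5700*5.0460) = 0.0003
R_3 = 0.0150/(42.5340*5.0460) = 6.9889e-05
R_4 = 0.1340/(61.0180*5.0460) = 0.0004
R_conv_out = 1/(22.3040*5.0460) = 0.0089
R_total = 0.0179 K/W
Q = 166.1650 / 0.0179 = 9295.6138 W

R_total = 0.0179 K/W, Q = 9295.6138 W


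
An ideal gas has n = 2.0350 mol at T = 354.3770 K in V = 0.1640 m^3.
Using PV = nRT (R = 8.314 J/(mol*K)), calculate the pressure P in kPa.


P = nRT/V = 2.0350 * 8.314 * 354.3770 / 0.1640
= 5995.7009 / 0.1640 = 36559.1519 Pa = 36.5592 kPa

36.5592 kPa


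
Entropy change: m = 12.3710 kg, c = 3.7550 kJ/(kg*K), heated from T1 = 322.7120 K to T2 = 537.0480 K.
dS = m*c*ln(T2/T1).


T2/T1 = 1.6642
ln(T2/T1) = 0.5093
dS = 12.3710 * 3.7550 * 0.5093 = 23.6598 kJ/K

23.6598 kJ/K


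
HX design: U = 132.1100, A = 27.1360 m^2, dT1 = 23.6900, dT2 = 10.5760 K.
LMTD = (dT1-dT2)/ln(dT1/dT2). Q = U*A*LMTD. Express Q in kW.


LMTD = 16.2611 K
Q = 132.1100 * 27.1360 * 16.2611 = 58294.9297 W = 58.2949 kW

58.2949 kW


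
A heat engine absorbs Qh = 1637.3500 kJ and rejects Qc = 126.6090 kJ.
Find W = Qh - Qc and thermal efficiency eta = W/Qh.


W = 1637.3500 - 126.6090 = 1510.7410 kJ
eta = 1510.7410 / 1637.3500 = 0.9227 = 92.2674%

W = 1510.7410 kJ, eta = 92.2674%


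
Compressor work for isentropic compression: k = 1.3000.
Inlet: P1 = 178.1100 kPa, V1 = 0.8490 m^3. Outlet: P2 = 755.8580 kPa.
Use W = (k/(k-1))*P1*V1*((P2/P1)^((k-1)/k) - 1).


(k-1)/k = 0.2308
(P2/P1)^exp = 1.3959
W = 4.3333 * 178.1100 * 0.8490 * (1.3959 - 1) = 259.4443 kJ

259.4443 kJ


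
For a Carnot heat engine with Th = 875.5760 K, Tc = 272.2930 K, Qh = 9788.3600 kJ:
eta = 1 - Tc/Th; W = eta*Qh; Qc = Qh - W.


eta = 1 - 272.2930/875.5760 = 0.6890
W = 0.6890 * 9788.3600 = 6744.3045 kJ
Qc = 9788.3600 - 6744.3045 = 3044.0555 kJ

eta = 68.9013%, W = 6744.3045 kJ, Qc = 3044.0555 kJ


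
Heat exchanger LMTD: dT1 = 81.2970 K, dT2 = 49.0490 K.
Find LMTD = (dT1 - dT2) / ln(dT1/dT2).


dT1/dT2 = 1.6575
ln(dT1/dT2) = 0.5053
LMTD = 32.2480 / 0.5053 = 63.8209 K

63.8209 K


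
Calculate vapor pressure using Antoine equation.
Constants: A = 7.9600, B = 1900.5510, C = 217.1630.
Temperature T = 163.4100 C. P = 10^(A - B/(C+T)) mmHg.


C+T = 380.5730
B/(C+T) = 4.9939
log10(P) = 7.9600 - 4.9939 = 2.9661
P = 10^2.9661 = 924.8692 mmHg

924.8692 mmHg


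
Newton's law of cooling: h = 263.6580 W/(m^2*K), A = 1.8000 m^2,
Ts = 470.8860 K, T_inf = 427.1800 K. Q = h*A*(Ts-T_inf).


dT = 43.7060 K
Q = 263.6580 * 1.8000 * 43.7060 = 20742.1858 W

20742.1858 W


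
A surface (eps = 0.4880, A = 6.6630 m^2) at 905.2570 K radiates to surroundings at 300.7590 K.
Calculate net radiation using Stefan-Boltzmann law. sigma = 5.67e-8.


T^4 = 6.7156e+11
Tsurr^4 = 8.1823e+09
Q = 0.4880 * 5.67e-8 * 6.6630 * 6.6338e+11 = 122302.7869 W

122302.7869 W


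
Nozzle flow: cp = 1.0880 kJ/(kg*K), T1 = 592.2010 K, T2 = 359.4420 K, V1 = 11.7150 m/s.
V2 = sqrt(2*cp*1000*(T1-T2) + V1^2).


dT = 232.7590 K
2*cp*1000*dT = 506483.5840
V1^2 = 137.2412
V2 = sqrt(506620.8252) = 711.7730 m/s

711.7730 m/s


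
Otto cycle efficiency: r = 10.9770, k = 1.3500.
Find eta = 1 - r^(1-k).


r^(k-1) = 2.3130
eta = 1 - 1/2.3130 = 0.5677 = 56.7655%

56.7655%


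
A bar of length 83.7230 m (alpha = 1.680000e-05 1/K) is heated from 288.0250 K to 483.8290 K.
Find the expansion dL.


dT = 195.8040 K
dL = 1.680000e-05 * 83.7230 * 195.8040 = 0.275407 m
L_final = 83.998407 m

dL = 0.275407 m


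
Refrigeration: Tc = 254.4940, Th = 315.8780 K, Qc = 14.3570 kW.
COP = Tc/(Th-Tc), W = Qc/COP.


COP = 254.4940 / 61.3840 = 4.1459
W = 14.3570 / 4.1459 = 3.4629 kW

COP = 4.1459, W = 3.4629 kW


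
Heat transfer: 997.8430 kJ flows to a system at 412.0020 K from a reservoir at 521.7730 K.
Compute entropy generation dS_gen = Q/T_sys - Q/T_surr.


dS_sys = 997.8430/412.0020 = 2.4219 kJ/K
dS_surr = -997.8430/521.7730 = -1.9124 kJ/K
dS_gen = 2.4219 - 1.9124 = 0.5095 kJ/K (irreversible)

dS_gen = 0.5095 kJ/K, irreversible


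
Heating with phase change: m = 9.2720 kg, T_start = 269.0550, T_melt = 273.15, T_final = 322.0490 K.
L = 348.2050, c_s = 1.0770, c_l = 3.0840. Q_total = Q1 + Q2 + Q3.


Q1 (sensible, solid) = 9.2720 * 1.0770 * 4.0950 = 40.8924 kJ
Q2 (latent) = 9.2720 * 348.2050 = 3228.5568 kJ
Q3 (sensible, liquid) = 9.2720 * 3.0840 * 48.8990 = 1398.2595 kJ
Q_total = 4667.7087 kJ

4667.7087 kJ


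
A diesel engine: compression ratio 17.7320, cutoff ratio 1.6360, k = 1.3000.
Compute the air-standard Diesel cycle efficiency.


r^(k-1) = 2.3693
rc^k = 1.8963
eta = 0.5424 = 54.2439%

54.2439%


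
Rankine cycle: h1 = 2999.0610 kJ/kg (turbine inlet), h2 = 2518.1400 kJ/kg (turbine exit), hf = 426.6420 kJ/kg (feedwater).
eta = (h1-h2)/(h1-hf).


W = 480.9210 kJ/kg
Q_in = 2572.4190 kJ/kg
eta = 0.1870 = 18.6953%

eta = 18.6953%


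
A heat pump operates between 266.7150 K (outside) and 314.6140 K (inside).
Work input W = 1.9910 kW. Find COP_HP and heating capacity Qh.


COP = 314.6140 / 47.8990 = 6.5683
Qh = 6.5683 * 1.9910 = 13.0774 kW

COP = 6.5683, Qh = 13.0774 kW


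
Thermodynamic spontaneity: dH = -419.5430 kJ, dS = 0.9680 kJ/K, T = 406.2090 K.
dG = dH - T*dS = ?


T*dS = 406.2090 * 0.9680 = 393.2103 kJ
dG = -419.5430 - 393.2103 = -812.7533 kJ (spontaneous)

dG = -812.7533 kJ, spontaneous


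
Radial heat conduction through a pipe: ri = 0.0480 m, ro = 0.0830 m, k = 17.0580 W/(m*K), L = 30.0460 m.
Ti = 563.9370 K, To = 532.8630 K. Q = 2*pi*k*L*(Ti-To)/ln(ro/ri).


dT = 31.0740 K
ln(ro/ri) = 0.5476
Q = 2*pi*17.0580*30.0460*31.0740 / 0.5476 = 182724.5751 W

182724.5751 W


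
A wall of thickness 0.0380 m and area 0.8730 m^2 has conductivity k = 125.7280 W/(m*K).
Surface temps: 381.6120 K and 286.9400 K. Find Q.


dT = 94.6720 K
Q = 125.7280 * 0.8730 * 94.6720 / 0.0380 = 273453.9532 W

273453.9532 W


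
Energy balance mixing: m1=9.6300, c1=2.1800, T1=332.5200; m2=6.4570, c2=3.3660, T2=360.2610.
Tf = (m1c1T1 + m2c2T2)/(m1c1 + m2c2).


num = 14810.7323
den = 42.7277
Tf = 346.6310 K

346.6310 K


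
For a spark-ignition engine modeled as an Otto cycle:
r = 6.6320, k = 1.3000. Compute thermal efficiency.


r^(k-1) = 1.7640
eta = 1 - 1/1.7640 = 0.4331 = 43.3100%

43.3100%


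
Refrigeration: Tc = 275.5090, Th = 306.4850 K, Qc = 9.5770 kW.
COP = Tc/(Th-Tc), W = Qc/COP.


COP = 275.5090 / 30.9760 = 8.8943
W = 9.5770 / 8.8943 = 1.0768 kW

COP = 8.8943, W = 1.0768 kW


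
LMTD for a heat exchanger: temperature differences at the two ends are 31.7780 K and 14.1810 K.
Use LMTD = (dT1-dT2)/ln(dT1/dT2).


dT1/dT2 = 2.2409
ln(dT1/dT2) = 0.8069
LMTD = 17.5970 / 0.8069 = 21.8089 K

21.8089 K


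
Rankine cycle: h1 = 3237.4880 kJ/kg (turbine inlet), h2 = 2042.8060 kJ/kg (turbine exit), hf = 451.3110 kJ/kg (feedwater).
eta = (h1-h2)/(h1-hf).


W = 1194.6820 kJ/kg
Q_in = 2786.1770 kJ/kg
eta = 0.4288 = 42.8789%

eta = 42.8789%


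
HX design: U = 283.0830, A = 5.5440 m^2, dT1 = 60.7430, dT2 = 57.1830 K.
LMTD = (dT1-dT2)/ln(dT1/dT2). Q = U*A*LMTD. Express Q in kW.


LMTD = 58.9451 K
Q = 283.0830 * 5.5440 * 58.9451 = 92509.1309 W = 92.5091 kW

92.5091 kW


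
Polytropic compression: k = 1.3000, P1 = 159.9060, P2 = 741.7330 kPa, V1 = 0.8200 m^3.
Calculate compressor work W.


(k-1)/k = 0.2308
(P2/P1)^exp = 1.4249
W = 4.3333 * 159.9060 * 0.8200 * (1.4249 - 1) = 241.4209 kJ

241.4209 kJ


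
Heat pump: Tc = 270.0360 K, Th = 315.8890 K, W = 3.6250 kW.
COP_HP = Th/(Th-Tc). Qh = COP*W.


COP = 315.8890 / 45.8530 = 6.8892
Qh = 6.8892 * 3.6250 = 24.9732 kW

COP = 6.8892, Qh = 24.9732 kW


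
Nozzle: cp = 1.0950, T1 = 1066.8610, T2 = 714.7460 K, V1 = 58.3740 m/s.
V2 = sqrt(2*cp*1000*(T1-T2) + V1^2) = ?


dT = 352.1150 K
2*cp*1000*dT = 771131.8500
V1^2 = 3407.5239
V2 = sqrt(774539.3739) = 880.0792 m/s

880.0792 m/s


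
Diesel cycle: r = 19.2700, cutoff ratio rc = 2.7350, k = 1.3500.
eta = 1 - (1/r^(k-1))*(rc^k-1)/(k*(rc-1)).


r^(k-1) = 2.8165
rc^k = 3.8895
eta = 0.5620 = 56.1995%

56.1995%


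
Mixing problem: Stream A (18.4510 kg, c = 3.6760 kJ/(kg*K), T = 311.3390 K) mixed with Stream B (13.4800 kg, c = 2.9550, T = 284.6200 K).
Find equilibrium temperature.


num = 32454.2227
den = 107.6593
Tf = 301.4531 K

301.4531 K


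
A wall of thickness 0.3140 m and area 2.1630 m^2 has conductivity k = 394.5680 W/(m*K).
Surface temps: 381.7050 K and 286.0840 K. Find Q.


dT = 95.6210 K
Q = 394.5680 * 2.1630 * 95.6210 / 0.3140 = 259897.4468 W

259897.4468 W


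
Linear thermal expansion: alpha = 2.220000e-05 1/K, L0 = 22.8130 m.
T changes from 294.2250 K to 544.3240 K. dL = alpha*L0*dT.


dT = 250.0990 K
dL = 2.220000e-05 * 22.8130 * 250.0990 = 0.126662 m
L_final = 22.939662 m

dL = 0.126662 m


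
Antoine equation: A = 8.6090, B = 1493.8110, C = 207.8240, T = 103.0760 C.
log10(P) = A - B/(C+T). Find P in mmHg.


C+T = 310.9000
B/(C+T) = 4.8048
log10(P) = 8.6090 - 4.8048 = 3.8042
P = 10^3.8042 = 6370.9507 mmHg

6370.9507 mmHg


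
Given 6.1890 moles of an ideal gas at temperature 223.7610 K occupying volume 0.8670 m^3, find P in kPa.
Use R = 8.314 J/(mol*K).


P = nRT/V = 6.1890 * 8.314 * 223.7610 / 0.8670
= 11513.6997 / 0.8670 = 13279.9304 Pa = 13.2799 kPa

13.2799 kPa


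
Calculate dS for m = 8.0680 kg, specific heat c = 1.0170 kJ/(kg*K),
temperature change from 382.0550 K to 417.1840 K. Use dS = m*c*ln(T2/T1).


T2/T1 = 1.0919
ln(T2/T1) = 0.0880
dS = 8.0680 * 1.0170 * 0.0880 = 0.7217 kJ/K

0.7217 kJ/K


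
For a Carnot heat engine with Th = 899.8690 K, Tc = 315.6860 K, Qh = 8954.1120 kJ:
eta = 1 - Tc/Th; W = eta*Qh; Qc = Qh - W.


eta = 1 - 315.6860/899.8690 = 0.6492
W = 0.6492 * 8954.1120 = 5812.8906 kJ
Qc = 8954.1120 - 5812.8906 = 3141.2214 kJ

eta = 64.9187%, W = 5812.8906 kJ, Qc = 3141.2214 kJ


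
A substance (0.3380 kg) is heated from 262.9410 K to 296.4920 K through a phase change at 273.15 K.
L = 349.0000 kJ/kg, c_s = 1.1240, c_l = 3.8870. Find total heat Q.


Q1 (sensible, solid) = 0.3380 * 1.1240 * 10.2090 = 3.8785 kJ
Q2 (latent) = 0.3380 * 349.0000 = 117.9620 kJ
Q3 (sensible, liquid) = 0.3380 * 3.8870 * 23.3420 = 30.6669 kJ
Q_total = 152.5074 kJ

152.5074 kJ


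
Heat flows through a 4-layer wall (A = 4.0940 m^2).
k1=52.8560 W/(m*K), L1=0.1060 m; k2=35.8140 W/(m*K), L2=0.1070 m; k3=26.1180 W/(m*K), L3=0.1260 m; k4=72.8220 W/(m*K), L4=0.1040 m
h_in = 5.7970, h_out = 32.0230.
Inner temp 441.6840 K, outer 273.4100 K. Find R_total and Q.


R_conv_in = 1/(5.7970*4.0940) = 0.0421
R_1 = 0.1060/(52.8560*4.0940) = 0.0005
R_2 = 0.1070/(35.8140*4.0940) = 0.0007
R_3 = 0.1260/(26.1180*4.0940) = 0.0012
R_4 = 0.1040/(72.8220*4.0940) = 0.0003
R_conv_out = 1/(32.0230*4.0940) = 0.0076
R_total = 0.0525 K/W
Q = 168.2740 / 0.0525 = 3204.6066 W

R_total = 0.0525 K/W, Q = 3204.6066 W


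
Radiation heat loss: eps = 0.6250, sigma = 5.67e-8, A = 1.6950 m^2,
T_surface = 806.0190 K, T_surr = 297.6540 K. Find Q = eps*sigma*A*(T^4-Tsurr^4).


T^4 = 4.2207e+11
Tsurr^4 = 7.8496e+09
Q = 0.6250 * 5.67e-8 * 1.6950 * 4.1422e+11 = 24880.5997 W

24880.5997 W


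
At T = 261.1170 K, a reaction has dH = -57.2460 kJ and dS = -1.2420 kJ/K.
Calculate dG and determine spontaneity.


T*dS = 261.1170 * -1.2420 = -324.3073 kJ
dG = -57.2460 + 324.3073 = 267.0613 kJ (non-spontaneous)

dG = 267.0613 kJ, non-spontaneous


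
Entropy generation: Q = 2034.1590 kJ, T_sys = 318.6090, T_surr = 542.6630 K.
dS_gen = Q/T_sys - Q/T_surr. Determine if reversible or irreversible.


dS_sys = 2034.1590/318.6090 = 6.3845 kJ/K
dS_surr = -2034.1590/542.6630 = -3.7485 kJ/K
dS_gen = 6.3845 - 3.7485 = 2.6360 kJ/K (irreversible)

dS_gen = 2.6360 kJ/K, irreversible


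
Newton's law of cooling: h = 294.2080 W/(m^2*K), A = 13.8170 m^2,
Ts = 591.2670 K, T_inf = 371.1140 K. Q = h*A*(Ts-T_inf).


dT = 220.1530 K
Q = 294.2080 * 13.8170 * 220.1530 = 894937.7819 W

894937.7819 W


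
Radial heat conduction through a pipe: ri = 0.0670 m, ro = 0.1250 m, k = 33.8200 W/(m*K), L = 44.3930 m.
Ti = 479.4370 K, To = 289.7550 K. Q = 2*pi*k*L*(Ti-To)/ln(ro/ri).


dT = 189.6820 K
ln(ro/ri) = 0.6236
Q = 2*pi*33.8200*44.3930*189.6820 / 0.6236 = 2869282.2601 W

2869282.2601 W


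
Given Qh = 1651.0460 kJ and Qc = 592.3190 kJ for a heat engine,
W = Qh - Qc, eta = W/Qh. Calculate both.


W = 1651.0460 - 592.3190 = 1058.7270 kJ
eta = 1058.7270 / 1651.0460 = 0.6412 = 64.1246%

W = 1058.7270 kJ, eta = 64.1246%


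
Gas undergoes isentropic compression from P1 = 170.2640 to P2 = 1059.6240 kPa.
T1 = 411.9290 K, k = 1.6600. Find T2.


(k-1)/k = 0.3976
(P2/P1)^exp = 2.0687
T2 = 411.9290 * 2.0687 = 852.1590 K

852.1590 K


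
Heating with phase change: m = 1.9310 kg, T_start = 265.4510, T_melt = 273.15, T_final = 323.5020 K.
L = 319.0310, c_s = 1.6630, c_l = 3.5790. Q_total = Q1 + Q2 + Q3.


Q1 (sensible, solid) = 1.9310 * 1.6630 * 7.6990 = 24.7234 kJ
Q2 (latent) = 1.9310 * 319.0310 = 616.0489 kJ
Q3 (sensible, liquid) = 1.9310 * 3.5790 * 50.3520 = 347.9851 kJ
Q_total = 988.7574 kJ

988.7574 kJ


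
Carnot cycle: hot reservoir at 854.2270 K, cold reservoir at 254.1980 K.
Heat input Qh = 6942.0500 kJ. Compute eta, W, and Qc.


eta = 1 - 254.1980/854.2270 = 0.7024
W = 0.7024 * 6942.0500 = 4876.2581 kJ
Qc = 6942.0500 - 4876.2581 = 2065.7919 kJ

eta = 70.2423%, W = 4876.2581 kJ, Qc = 2065.7919 kJ


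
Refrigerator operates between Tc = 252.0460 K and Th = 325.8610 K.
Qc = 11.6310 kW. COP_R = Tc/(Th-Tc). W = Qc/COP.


COP = 252.0460 / 73.8150 = 3.4146
W = 11.6310 / 3.4146 = 3.4063 kW

COP = 3.4146, W = 3.4063 kW


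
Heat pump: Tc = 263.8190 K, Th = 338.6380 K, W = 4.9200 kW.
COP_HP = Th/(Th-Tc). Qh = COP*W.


COP = 338.6380 / 74.8190 = 4.5261
Qh = 4.5261 * 4.9200 = 22.2684 kW

COP = 4.5261, Qh = 22.2684 kW


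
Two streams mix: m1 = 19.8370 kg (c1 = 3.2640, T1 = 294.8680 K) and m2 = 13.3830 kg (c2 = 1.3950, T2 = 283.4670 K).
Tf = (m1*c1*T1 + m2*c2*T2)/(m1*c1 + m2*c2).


num = 24384.2300
den = 83.4173
Tf = 292.3164 K

292.3164 K


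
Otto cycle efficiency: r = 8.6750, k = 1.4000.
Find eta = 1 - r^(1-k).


r^(k-1) = 2.3731
eta = 1 - 1/2.3731 = 0.5786 = 57.8602%

57.8602%


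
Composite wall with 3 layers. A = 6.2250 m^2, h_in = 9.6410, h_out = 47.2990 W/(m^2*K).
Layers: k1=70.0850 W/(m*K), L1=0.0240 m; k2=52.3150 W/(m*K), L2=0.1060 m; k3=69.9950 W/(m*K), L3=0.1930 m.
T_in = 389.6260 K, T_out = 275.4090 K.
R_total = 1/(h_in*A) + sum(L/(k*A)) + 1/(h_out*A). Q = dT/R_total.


R_conv_in = 1/(9.6410*6.2250) = 0.0167
R_1 = 0.0240/(70.0850*6.2250) = 5.5011e-05
R_2 = 0.1060/(52.3150*6.2250) = 0.0003
R_3 = 0.1930/(69.9950*6.2250) = 0.0004
R_conv_out = 1/(47.2990*6.2250) = 0.0034
R_total = 0.0209 K/W
Q = 114.2170 / 0.0209 = 5469.5844 W

R_total = 0.0209 K/W, Q = 5469.5844 W


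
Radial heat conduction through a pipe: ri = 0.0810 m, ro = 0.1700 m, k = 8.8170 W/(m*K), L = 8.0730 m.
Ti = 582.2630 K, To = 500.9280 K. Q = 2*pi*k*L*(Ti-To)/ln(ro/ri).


dT = 81.3350 K
ln(ro/ri) = 0.7413
Q = 2*pi*8.8170*8.0730*81.3350 / 0.7413 = 49067.0854 W

49067.0854 W


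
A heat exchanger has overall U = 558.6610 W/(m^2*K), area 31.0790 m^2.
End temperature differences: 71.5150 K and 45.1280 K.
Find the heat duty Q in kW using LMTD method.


LMTD = 57.3127 K
Q = 558.6610 * 31.0790 * 57.3127 = 995098.3740 W = 995.0984 kW

995.0984 kW


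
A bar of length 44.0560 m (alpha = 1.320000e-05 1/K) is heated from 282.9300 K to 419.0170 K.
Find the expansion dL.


dT = 136.0870 K
dL = 1.320000e-05 * 44.0560 * 136.0870 = 0.079140 m
L_final = 44.135140 m

dL = 0.079140 m


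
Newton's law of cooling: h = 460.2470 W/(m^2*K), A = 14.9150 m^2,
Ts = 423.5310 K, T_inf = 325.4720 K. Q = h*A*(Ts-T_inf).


dT = 98.0590 K
Q = 460.2470 * 14.9150 * 98.0590 = 673134.2429 W

673134.2429 W


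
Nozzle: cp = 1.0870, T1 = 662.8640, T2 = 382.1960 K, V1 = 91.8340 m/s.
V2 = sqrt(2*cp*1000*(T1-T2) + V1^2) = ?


dT = 280.6680 K
2*cp*1000*dT = 610172.2320
V1^2 = 8433.4836
V2 = sqrt(618605.7156) = 786.5149 m/s

786.5149 m/s


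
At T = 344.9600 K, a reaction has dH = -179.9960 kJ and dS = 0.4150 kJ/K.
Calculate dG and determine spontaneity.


T*dS = 344.9600 * 0.4150 = 143.1584 kJ
dG = -179.9960 - 143.1584 = -323.1544 kJ (spontaneous)

dG = -323.1544 kJ, spontaneous


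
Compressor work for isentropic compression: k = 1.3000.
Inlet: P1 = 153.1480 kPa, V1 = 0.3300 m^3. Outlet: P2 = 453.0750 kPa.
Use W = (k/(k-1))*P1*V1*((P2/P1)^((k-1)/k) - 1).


(k-1)/k = 0.2308
(P2/P1)^exp = 1.2844
W = 4.3333 * 153.1480 * 0.3300 * (1.2844 - 1) = 62.2877 kJ

62.2877 kJ


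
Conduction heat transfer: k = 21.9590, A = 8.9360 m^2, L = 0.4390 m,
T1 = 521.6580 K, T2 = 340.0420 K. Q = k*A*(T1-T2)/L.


dT = 181.6160 K
Q = 21.9590 * 8.9360 * 181.6160 / 0.4390 = 81179.3005 W

81179.3005 W


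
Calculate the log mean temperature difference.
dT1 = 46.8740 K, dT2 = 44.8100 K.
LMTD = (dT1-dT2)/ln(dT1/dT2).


dT1/dT2 = 1.0461
ln(dT1/dT2) = 0.0450
LMTD = 2.0640 / 0.0450 = 45.8343 K

45.8343 K


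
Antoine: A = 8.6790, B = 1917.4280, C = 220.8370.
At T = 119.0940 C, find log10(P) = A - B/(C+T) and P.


C+T = 339.9310
B/(C+T) = 5.6406
log10(P) = 8.6790 - 5.6406 = 3.0384
P = 10^3.0384 = 1092.3484 mmHg

1092.3484 mmHg


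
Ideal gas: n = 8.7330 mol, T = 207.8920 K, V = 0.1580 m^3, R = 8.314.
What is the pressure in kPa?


P = nRT/V = 8.7330 * 8.314 * 207.8920 / 0.1580
= 15094.2402 / 0.1580 = 95533.1660 Pa = 95.5332 kPa

95.5332 kPa


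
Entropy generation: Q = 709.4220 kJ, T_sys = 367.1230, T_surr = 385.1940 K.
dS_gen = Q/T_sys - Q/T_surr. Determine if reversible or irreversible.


dS_sys = 709.4220/367.1230 = 1.9324 kJ/K
dS_surr = -709.4220/385.1940 = -1.8417 kJ/K
dS_gen = 1.9324 - 1.8417 = 0.0907 kJ/K (irreversible)

dS_gen = 0.0907 kJ/K, irreversible


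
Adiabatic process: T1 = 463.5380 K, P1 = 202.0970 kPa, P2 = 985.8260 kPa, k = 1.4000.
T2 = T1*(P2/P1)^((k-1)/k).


(k-1)/k = 0.2857
(P2/P1)^exp = 1.5727
T2 = 463.5380 * 1.5727 = 728.9965 K

728.9965 K


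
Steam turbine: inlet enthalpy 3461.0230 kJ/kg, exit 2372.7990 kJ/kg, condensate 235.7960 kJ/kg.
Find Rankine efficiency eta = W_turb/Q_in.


W = 1088.2240 kJ/kg
Q_in = 3225.2270 kJ/kg
eta = 0.3374 = 33.7410%

eta = 33.7410%


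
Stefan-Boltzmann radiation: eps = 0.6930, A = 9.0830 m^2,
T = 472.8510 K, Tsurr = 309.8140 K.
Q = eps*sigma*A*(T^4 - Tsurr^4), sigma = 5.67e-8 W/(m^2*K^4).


T^4 = 4.9992e+10
Tsurr^4 = 9.2131e+09
Q = 0.6930 * 5.67e-8 * 9.0830 * 4.0779e+10 = 14553.8361 W

14553.8361 W


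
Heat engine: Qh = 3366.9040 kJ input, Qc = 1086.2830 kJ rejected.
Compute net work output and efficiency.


W = 3366.9040 - 1086.2830 = 2280.6210 kJ
eta = 2280.6210 / 3366.9040 = 0.6774 = 67.7364%

W = 2280.6210 kJ, eta = 67.7364%


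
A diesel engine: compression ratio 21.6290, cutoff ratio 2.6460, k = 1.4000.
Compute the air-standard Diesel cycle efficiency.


r^(k-1) = 3.4199
rc^k = 3.9050
eta = 0.6314 = 63.1379%

63.1379%


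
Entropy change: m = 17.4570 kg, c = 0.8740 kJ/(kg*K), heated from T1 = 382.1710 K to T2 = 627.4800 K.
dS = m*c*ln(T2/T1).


T2/T1 = 1.6419
ln(T2/T1) = 0.4958
dS = 17.4570 * 0.8740 * 0.4958 = 7.5653 kJ/K

7.5653 kJ/K


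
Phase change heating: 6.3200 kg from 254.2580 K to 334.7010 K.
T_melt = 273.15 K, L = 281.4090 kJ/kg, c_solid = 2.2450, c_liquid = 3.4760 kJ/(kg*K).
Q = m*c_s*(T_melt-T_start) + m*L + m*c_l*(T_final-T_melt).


Q1 (sensible, solid) = 6.3200 * 2.2450 * 18.8920 = 268.0473 kJ
Q2 (latent) = 6.3200 * 281.4090 = 1778.5049 kJ
Q3 (sensible, liquid) = 6.3200 * 3.4760 * 61.5510 = 1352.1721 kJ
Q_total = 3398.7242 kJ

3398.7242 kJ


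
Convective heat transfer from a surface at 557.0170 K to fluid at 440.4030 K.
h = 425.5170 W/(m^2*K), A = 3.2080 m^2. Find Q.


dT = 116.6140 K
Q = 425.5170 * 3.2080 * 116.6140 = 159184.9361 W

159184.9361 W


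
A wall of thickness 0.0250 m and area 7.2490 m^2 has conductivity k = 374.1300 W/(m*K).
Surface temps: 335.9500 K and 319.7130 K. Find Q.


dT = 16.2370 K
Q = 374.1300 * 7.2490 * 16.2370 / 0.0250 = 1761434.1649 W

1761434.1649 W


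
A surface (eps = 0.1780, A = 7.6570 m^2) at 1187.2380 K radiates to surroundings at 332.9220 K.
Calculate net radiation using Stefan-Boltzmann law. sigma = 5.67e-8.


T^4 = 1.9868e+12
Tsurr^4 = 1.2285e+10
Q = 0.1780 * 5.67e-8 * 7.6570 * 1.9745e+12 = 152587.5720 W

152587.5720 W


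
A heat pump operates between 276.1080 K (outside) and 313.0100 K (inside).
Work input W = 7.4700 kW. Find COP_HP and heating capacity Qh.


COP = 313.0100 / 36.9020 = 8.4822
Qh = 8.4822 * 7.4700 = 63.3620 kW

COP = 8.4822, Qh = 63.3620 kW


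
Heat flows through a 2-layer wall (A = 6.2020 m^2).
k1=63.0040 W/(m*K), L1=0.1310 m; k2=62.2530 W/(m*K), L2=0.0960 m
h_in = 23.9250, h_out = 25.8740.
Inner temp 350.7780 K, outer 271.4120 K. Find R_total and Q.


R_conv_in = 1/(23.9250*6.2020) = 0.0067
R_1 = 0.1310/(63.0040*6.2020) = 0.0003
R_2 = 0.0960/(62.2530*6.2020) = 0.0002
R_conv_out = 1/(25.8740*6.2020) = 0.0062
R_total = 0.0136 K/W
Q = 79.3660 / 0.0136 = 5855.1550 W

R_total = 0.0136 K/W, Q = 5855.1550 W


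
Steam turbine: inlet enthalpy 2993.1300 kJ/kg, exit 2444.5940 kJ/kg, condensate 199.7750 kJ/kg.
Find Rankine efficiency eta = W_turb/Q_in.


W = 548.5360 kJ/kg
Q_in = 2793.3550 kJ/kg
eta = 0.1964 = 19.6372%

eta = 19.6372%


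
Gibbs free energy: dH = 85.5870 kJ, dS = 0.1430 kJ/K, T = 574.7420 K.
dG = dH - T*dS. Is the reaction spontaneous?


T*dS = 574.7420 * 0.1430 = 82.1881 kJ
dG = 85.5870 - 82.1881 = 3.3989 kJ (non-spontaneous)

dG = 3.3989 kJ, non-spontaneous


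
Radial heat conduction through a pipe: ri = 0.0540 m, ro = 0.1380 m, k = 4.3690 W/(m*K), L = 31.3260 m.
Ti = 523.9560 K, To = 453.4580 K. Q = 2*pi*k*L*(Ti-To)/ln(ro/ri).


dT = 70.4980 K
ln(ro/ri) = 0.9383
Q = 2*pi*4.3690*31.3260*70.4980 / 0.9383 = 64612.4174 W

64612.4174 W


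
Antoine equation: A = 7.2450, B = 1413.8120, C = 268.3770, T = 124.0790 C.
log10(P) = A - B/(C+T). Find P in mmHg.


C+T = 392.4560
B/(C+T) = 3.6025
log10(P) = 7.2450 - 3.6025 = 3.6425
P = 10^3.6425 = 4390.6353 mmHg

4390.6353 mmHg


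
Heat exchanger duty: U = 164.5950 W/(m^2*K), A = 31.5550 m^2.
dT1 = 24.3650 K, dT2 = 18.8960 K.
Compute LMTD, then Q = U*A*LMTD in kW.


LMTD = 21.5148 K
Q = 164.5950 * 31.5550 * 21.5148 = 111743.3310 W = 111.7433 kW

111.7433 kW
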